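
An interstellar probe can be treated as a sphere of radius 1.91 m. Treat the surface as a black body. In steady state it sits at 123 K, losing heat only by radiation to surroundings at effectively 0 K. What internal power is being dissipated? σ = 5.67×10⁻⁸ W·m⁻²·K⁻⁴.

P ≈ 595 W

Steady state: P = εσA T⁴.
A = 4πr² = 45.84 m²; T⁴ = (123)⁴ = 2.289×10⁸ K⁴.
P = 1.0 × 5.67×10⁻⁸ × 45.84 × 2.289×10⁸.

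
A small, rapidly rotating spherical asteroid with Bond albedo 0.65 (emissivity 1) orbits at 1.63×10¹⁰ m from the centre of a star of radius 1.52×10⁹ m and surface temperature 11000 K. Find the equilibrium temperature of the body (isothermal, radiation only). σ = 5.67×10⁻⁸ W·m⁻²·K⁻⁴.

T ≈ 1830 K

The star's surface emits σT_*⁴; at distance d the flux is S = σT_*⁴(R_*/d)².
S = 5.67×10⁻⁸·(11000)⁴·(1.52×10⁹/1.63×10¹⁰)² = 7.219×10⁶ W/m².
For an isothermal sphere T⁴ = (1−a)S/(4σ) = 1.114×10¹³ K⁴.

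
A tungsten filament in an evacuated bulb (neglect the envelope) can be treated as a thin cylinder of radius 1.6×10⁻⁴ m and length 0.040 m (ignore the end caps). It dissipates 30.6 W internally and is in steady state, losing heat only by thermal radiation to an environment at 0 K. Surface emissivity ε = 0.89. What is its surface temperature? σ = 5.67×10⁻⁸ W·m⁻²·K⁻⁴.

T ≈ 1970 K

Steady state: internal power = radiated power, P = εσA T⁴.
Radiating area A = 2πrL = 4.021×10⁻⁵ m².
T⁴ = P/(εσA) = 30.6/(0.89·5.67×10⁻⁸·4.021×10⁻⁵) = 1.508×10¹³ K⁴.
T = (1.508×10¹³)^(1/4).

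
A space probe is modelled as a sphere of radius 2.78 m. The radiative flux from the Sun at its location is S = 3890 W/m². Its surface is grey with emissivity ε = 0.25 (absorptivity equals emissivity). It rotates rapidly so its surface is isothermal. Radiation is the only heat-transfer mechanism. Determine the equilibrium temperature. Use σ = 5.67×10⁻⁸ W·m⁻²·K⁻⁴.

At equilibrium, absorbed power = emitted power.
Absorbing cross-section = πr² = 24.28 m²; emitting surface = 4πr² = 97.12 m² (ratio 4).
εS·A_cross = εσ·A_surf·T⁴  ⇒  T⁴ = S/(4σ)   (ε cancels).
T⁴ = 3890/(4·5.67×10⁻⁸) = 1.715×10¹⁰ K⁴.
T = (1.715×10¹⁰)^(1/4).

T ≈ 362 K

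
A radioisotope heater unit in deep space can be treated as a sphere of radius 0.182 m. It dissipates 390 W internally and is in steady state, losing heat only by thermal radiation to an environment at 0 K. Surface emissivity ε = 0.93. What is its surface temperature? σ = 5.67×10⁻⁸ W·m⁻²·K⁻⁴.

T ≈ 365 K

Steady state: internal power = radiated power, P = εσA T⁴.
Radiating area A = 4πr² = 0.4162 m².
T⁴ = P/(εσA) = 390/(0.93·5.67×10⁻⁸·0.4162) = 1.777×10¹⁰ K⁴.
T = (1.777×10¹⁰)^(1/4).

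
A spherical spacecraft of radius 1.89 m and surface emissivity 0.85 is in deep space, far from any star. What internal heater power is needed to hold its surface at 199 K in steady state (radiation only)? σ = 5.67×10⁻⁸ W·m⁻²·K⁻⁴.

P = εσ·4πr²·T⁴.
4πr² = 44.89 m²; T⁴ = 1.568×10⁹ K⁴.
P = 0.85·5.67×10⁻⁸·44.89·1.568×10⁹.

P ≈ 3390 W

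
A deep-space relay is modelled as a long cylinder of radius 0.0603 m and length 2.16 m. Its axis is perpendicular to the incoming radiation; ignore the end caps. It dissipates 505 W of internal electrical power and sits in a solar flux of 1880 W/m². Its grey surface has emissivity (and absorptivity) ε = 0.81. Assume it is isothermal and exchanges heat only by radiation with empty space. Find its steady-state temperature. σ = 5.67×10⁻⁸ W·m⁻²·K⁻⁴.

T ≈ 394 K

At steady state, absorbed solar power + internal power = radiated power.
Absorbed: α·S·A_cross = 0.81·1880·0.2605 = 396.7 W (cross-section 2rL).
Total input = 396.7 + 505 = 901.7 W.
Radiated: εσ·A_surf·T⁴ with A_surf = 2πrL = 0.8184 m².
T⁴ = 901.7/(0.81·5.67×10⁻⁸·0.8184) = 2.399×10¹⁰ K⁴.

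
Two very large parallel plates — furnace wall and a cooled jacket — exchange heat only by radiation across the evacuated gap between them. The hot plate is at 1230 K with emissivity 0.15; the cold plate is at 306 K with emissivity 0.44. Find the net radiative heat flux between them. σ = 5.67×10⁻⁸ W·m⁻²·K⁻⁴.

q ≈ 16300 W/m²

For two infinite grey parallel plates, q = σ(T₁⁴ − T₂⁴)/(1/ε₁ + 1/ε₂ − 1).
T₁⁴ − T₂⁴ = 2.289×10¹² − 8.768×10⁹ = 2.280×10¹² K⁴.
1/ε₁ + 1/ε₂ − 1 = 6.667 + 2.273 − 1 = 7.939.
q = 5.67×10⁻⁸ × 2.280×10¹² / 7.939.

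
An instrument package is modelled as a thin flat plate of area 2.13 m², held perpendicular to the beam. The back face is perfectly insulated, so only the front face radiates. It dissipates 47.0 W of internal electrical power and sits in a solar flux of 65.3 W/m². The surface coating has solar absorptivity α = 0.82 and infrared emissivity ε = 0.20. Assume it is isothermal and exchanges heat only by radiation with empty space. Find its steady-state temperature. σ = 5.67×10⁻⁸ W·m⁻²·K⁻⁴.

At steady state, absorbed solar power + internal power = radiated power.
Absorbed: α·S·A_cross = 0.82·65.3·2.130 = 114.1 W (cross-section A).
Total input = 114.1 + 47.0 = 161.1 W.
Radiated: εσ·A_surf·T⁴ with A_surf = A = 2.130 m².
T⁴ = 161.1/(0.20·5.67×10⁻⁸·2.130) = 6.668×10⁹ K⁴.

T ≈ 286 K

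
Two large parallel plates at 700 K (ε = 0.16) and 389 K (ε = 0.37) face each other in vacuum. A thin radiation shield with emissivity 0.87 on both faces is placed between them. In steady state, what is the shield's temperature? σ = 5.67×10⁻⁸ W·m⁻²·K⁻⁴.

T_s ≈ 548 K

In steady state the net flux on the hot side equals that on the cold side.
σ(T₁⁴−T_s⁴)/D₁ = σ(T_s⁴−T₂⁴)/D₂, with D₁ = 1/ε₁+1/ε_s−1 = 6.399, D₂ = 1/ε_s+1/ε₂−1 = 2.852.
Solve for T_s⁴: T_s⁴ = (D₂·T₁⁴ + D₁·T₂⁴)/(D₁+D₂) = 8.986×10¹⁰ K⁴.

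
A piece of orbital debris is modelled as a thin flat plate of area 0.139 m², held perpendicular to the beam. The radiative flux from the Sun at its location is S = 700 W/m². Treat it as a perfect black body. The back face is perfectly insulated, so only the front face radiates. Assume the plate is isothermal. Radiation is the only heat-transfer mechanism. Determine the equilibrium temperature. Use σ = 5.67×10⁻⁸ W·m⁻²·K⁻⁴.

At equilibrium, absorbed power = emitted power.
Absorbing cross-section = A = 0.1390 m²; emitting surface = A = 0.1390 m² (ratio 1).
S·A_cross = εσ·A_surf·T⁴  ⇒  T⁴ = S/(1σ).
T⁴ = 1.00·700/(1·5.67×10⁻⁸) = 1.235×10¹⁰ K⁴.
T = (1.235×10¹⁰)^(1/4).

T ≈ 333 K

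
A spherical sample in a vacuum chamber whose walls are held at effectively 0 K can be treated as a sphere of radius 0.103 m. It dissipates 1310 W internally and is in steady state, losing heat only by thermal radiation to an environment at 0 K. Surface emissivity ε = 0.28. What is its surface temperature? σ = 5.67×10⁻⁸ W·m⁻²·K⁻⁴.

Steady state: internal power = radiated power, P = εσA T⁴.
Radiating area A = 4πr² = 0.1333 m².
T⁴ = P/(εσA) = 1310/(0.28·5.67×10⁻⁸·0.1333) = 6.189×10¹¹ K⁴.
T = (6.189×10¹¹)^(1/4).

T ≈ 887 K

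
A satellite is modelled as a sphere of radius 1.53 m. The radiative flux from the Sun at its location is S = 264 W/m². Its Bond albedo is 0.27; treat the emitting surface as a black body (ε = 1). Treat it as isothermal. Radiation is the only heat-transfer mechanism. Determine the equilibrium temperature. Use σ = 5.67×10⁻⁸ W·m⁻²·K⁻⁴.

At equilibrium, absorbed power = emitted power.
Absorbing cross-section = πr² = 7.354 m²; emitting surface = 4πr² = 29.42 m² (ratio 4).
(1−a)S·A_cross = εσ·A_surf·T⁴  ⇒  T⁴ = (1−a)S/(4σ).
T⁴ = 0.730·264/(4·5.67×10⁻⁸) = 8.497×10⁸ K⁴.
T = (8.497×10⁸)^(1/4).

T ≈ 171 K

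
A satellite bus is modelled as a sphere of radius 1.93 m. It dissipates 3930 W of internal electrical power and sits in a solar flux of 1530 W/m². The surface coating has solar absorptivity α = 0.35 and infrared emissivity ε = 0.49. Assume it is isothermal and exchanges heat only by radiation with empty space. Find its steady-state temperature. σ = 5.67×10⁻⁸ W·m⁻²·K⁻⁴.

T ≈ 298 K

At steady state, absorbed solar power + internal power = radiated power.
Absorbed: α·S·A_cross = 0.35·1530·11.70 = 6266 W (cross-section πr²).
Total input = 6266 + 3930 = 10200 W.
Radiated: εσ·A_surf·T⁴ with A_surf = 4πr² = 46.81 m².
T⁴ = 10200/(0.49·5.67×10⁻⁸·46.81) = 7.841×10⁹ K⁴.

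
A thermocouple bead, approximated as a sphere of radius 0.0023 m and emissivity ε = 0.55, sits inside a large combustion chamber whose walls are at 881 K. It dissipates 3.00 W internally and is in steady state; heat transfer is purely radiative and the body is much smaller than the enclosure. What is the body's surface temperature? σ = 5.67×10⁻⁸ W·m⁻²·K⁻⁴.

T ≈ 1200 K

For a small grey body in a large enclosure, net radiated power = εσA(T⁴ − T_w⁴).
Steady state: P = εσA(T⁴ − T_w⁴) with A = 4πr² = 6.648×10⁻⁵ m².
T⁴ = P/(εσA) + T_w⁴ = 3.00/(0.55·5.67×10⁻⁸·6.648×10⁻⁵) + (881)⁴
    = 1.447×10¹² + 6.024×10¹¹ = 2.050×10¹² K⁴.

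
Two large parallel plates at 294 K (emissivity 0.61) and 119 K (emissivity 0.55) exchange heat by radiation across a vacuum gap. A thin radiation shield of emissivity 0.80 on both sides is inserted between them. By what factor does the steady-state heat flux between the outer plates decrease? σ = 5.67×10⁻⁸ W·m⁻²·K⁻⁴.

factor ≈ 1.61

Without shield: q₀ = σΔ(T⁴)/(1/ε₁+1/ε₂−1) with denominator 2.458.
With shield the two gaps are in series; the resistances add: (1/ε₁+1/ε_s−1)+(1/ε_s+1/ε₂−1) = 1.889+2.068 = 3.958.
Heat-flux ratio q₀/q = 3.958/2.458.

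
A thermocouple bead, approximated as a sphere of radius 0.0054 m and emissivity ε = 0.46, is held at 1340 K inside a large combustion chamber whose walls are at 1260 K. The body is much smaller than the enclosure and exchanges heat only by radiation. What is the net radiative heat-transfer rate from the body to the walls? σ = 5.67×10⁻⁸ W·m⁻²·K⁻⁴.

For a small grey body in a large enclosure: P_net = εσA(T_body⁴ − T_wall⁴).
A = 4πr² = 3.664×10⁻⁴ m²; T_body⁴ − T_wall⁴ = 3.224×10¹² − 2.520×10¹² = 7.037×10¹¹ K⁴.
|P_net| = 0.46·5.67×10⁻⁸·3.664×10⁻⁴·7.037×10¹¹.

P_net ≈ 6.73 W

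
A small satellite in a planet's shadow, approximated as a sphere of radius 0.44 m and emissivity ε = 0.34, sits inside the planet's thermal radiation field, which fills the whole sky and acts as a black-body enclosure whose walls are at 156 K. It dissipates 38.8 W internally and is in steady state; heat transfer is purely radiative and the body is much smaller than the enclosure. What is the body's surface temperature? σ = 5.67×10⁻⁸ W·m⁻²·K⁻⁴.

T ≈ 194 K

For a small grey body in a large enclosure, net radiated power = εσA(T⁴ − T_w⁴).
Steady state: P = εσA(T⁴ − T_w⁴) with A = 4πr² = 2.433 m².
T⁴ = P/(εσA) + T_w⁴ = 38.8/(0.34·5.67×10⁻⁸·2.433) + (156)⁴
    = 8.273×10⁸ + 5.922×10⁸ = 1.420×10⁹ K⁴.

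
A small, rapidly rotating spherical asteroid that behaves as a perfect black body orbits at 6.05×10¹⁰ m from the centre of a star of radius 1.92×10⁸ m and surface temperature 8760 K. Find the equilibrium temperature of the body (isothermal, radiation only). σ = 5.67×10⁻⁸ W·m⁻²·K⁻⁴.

T ≈ 349 K

The star's surface emits σT_*⁴; at distance d the flux is S = σT_*⁴(R_*/d)².
S = 5.67×10⁻⁸·(8760)⁴·(1.92×10⁸/6.05×10¹⁰)² = 3363 W/m².
For an isothermal sphere T⁴ = (1−a)S/(4σ) = 1.483×10¹⁰ K⁴.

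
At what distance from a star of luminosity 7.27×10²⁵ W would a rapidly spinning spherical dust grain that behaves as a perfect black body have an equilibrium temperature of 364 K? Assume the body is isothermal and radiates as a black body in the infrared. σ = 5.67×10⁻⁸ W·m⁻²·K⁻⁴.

d ≈ 3.81×10¹⁰ m

For an isothermal black-emitting sphere, (1−a)S·πr² = σ·4πr²·T⁴ ⇒ S = 4σT⁴/(1−a).
S = 4·5.67×10⁻⁸·(364)⁴/1.00 = 3982 W/m².
Flux falls as S = L/(4πd²), so d = √(L/(4πS)) = √(7.27×10²⁵/(4π·3982)).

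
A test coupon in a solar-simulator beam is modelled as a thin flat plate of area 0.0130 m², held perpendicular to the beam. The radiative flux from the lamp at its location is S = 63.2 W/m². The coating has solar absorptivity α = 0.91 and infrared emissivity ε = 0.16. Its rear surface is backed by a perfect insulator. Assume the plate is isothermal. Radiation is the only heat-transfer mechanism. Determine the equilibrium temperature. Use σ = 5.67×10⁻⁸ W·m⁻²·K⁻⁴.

T ≈ 282 K

At equilibrium, absorbed power = emitted power.
Absorbing cross-section = A = 0.01300 m²; emitting surface = A = 0.01300 m² (ratio 1).
αS·A_cross = εσ·A_surf·T⁴  ⇒  T⁴ = αS/(ε·1σ).
T⁴ = 0.910·63.2/(0.16·1·5.67×10⁻⁸) = 6.340×10⁹ K⁴.
T = (6.340×10⁹)^(1/4).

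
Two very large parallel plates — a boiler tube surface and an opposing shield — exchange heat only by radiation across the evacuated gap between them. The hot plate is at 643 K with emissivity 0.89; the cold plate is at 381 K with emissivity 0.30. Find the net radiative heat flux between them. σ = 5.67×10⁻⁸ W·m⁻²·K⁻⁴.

For two infinite grey parallel plates, q = σ(T₁⁴ − T₂⁴)/(1/ε₁ + 1/ε₂ − 1).
T₁⁴ − T₂⁴ = 1.709×10¹¹ − 2.107×10¹⁰ = 1.499×10¹¹ K⁴.
1/ε₁ + 1/ε₂ − 1 = 1.124 + 3.333 − 1 = 3.457.
q = 5.67×10⁻⁸ × 1.499×10¹¹ / 3.457.

q ≈ 2460 W/m²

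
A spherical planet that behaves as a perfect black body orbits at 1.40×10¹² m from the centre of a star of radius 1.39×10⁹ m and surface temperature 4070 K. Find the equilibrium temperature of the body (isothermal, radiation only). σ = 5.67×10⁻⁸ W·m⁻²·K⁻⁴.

The star's surface emits σT_*⁴; at distance d the flux is S = σT_*⁴(R_*/d)².
S = 5.67×10⁻⁸·(4070)⁴·(1.39×10⁹/1.40×10¹²)² = 15.34 W/m².
For an isothermal sphere T⁴ = (1−a)S/(4σ) = 6.762×10⁷ K⁴.

T ≈ 90.7 K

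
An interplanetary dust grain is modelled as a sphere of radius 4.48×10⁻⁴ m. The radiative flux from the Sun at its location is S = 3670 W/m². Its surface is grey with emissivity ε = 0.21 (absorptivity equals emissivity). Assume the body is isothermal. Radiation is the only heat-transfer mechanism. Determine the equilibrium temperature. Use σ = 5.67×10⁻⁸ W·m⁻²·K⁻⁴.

T ≈ 357 K

At equilibrium, absorbed power = emitted power.
Absorbing cross-section = πr² = 6.305×10⁻⁷ m²; emitting surface = 4πr² = 2.522×10⁻⁶ m² (ratio 4).
εS·A_cross = εσ·A_surf·T⁴  ⇒  T⁴ = S/(4σ)   (ε cancels).
T⁴ = 3670/(4·5.67×10⁻⁸) = 1.618×10¹⁰ K⁴.
T = (1.618×10¹⁰)^(1/4).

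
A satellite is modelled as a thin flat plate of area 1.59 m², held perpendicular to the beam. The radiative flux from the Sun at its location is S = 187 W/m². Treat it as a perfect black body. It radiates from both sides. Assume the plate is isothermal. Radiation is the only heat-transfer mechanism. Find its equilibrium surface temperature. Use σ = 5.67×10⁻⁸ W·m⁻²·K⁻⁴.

T ≈ 202 K

At equilibrium, absorbed power = emitted power.
Absorbing cross-section = A = 1.590 m²; emitting surface = 2A = 3.180 m² (ratio 2).
S·A_cross = εσ·A_surf·T⁴  ⇒  T⁴ = S/(2σ).
T⁴ = 1.00·187/(2·5.67×10⁻⁸) = 1.649×10⁹ K⁴.
T = (1.649×10⁹)^(1/4).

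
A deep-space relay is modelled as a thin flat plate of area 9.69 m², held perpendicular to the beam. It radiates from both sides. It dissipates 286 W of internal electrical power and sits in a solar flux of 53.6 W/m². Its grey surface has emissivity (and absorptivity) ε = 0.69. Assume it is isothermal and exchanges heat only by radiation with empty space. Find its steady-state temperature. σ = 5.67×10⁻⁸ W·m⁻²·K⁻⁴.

At steady state, absorbed solar power + internal power = radiated power.
Absorbed: α·S·A_cross = 0.69·53.6·9.690 = 358.4 W (cross-section A).
Total input = 358.4 + 286 = 644.4 W.
Radiated: εσ·A_surf·T⁴ with A_surf = 2A = 19.38 m².
T⁴ = 644.4/(0.69·5.67×10⁻⁸·19.38) = 8.499×10⁸ K⁴.

T ≈ 171 K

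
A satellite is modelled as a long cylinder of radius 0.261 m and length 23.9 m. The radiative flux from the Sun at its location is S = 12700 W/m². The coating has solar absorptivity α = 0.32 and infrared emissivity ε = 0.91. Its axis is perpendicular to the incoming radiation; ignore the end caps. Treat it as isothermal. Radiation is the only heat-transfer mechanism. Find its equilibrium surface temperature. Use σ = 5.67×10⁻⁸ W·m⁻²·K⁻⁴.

At equilibrium, absorbed power = emitted power.
Absorbing cross-section = 2rL = 12.48 m²; emitting surface = 2πrL = 39.19 m² (ratio π).
αS·A_cross = εσ·A_surf·T⁴  ⇒  T⁴ = αS/(ε·πσ).
T⁴ = 0.320·12700/(0.91·π·5.67×10⁻⁸) = 2.507×10¹⁰ K⁴.
T = (2.507×10¹⁰)^(1/4).

T ≈ 398 K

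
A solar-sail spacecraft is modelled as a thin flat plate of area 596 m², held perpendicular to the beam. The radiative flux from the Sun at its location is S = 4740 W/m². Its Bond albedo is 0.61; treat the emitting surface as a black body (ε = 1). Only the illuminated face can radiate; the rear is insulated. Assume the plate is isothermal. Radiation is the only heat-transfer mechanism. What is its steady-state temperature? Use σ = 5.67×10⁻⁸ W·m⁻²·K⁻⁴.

T ≈ 425 K

At equilibrium, absorbed power = emitted power.
Absorbing cross-section = A = 596.0 m²; emitting surface = A = 596.0 m² (ratio 1).
(1−a)S·A_cross = εσ·A_surf·T⁴  ⇒  T⁴ = (1−a)S/(1σ).
T⁴ = 0.390·4740/(1·5.67×10⁻⁸) = 3.260×10¹⁰ K⁴.
T = (3.260×10¹⁰)^(1/4).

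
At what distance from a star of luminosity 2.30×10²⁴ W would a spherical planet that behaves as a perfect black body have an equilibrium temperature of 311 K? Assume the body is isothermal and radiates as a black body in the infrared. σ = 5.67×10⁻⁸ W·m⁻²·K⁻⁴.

d ≈ 9.29×10⁹ m

For an isothermal black-emitting sphere, (1−a)S·πr² = σ·4πr²·T⁴ ⇒ S = 4σT⁴/(1−a).
S = 4·5.67×10⁻⁸·(311)⁴/1.00 = 2122 W/m².
Flux falls as S = L/(4πd²), so d = √(L/(4πS)) = √(2.30×10²⁴/(4π·2122)).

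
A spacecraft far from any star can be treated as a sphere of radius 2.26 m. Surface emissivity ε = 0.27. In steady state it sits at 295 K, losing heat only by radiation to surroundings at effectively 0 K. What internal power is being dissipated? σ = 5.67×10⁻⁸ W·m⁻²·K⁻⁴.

Steady state: P = εσA T⁴.
A = 4πr² = 64.18 m²; T⁴ = (295)⁴ = 7.573×10⁹ K⁴.
P = 0.27 × 5.67×10⁻⁸ × 64.18 × 7.573×10⁹.

P ≈ 7440 W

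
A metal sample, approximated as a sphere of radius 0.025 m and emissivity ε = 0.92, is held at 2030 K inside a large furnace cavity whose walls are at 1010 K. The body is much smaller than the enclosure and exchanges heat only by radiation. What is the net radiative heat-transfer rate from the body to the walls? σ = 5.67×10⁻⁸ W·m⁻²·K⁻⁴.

For a small grey body in a large enclosure: P_net = εσA(T_body⁴ − T_wall⁴).
A = 4πr² = 0.007854 m²; T_body⁴ − T_wall⁴ = 1.698×10¹³ − 1.041×10¹² = 1.594×10¹³ K⁴.
|P_net| = 0.92·5.67×10⁻⁸·0.007854·1.594×10¹³.

P_net ≈ 6530 W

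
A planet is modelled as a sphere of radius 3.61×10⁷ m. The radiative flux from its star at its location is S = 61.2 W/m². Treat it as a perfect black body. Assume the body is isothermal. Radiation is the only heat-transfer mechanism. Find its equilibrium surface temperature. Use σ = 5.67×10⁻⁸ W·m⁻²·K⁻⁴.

At equilibrium, absorbed power = emitted power.
Absorbing cross-section = πr² = 4.094×10¹⁵ m²; emitting surface = 4πr² = 1.638×10¹⁶ m² (ratio 4).
S·A_cross = εσ·A_surf·T⁴  ⇒  T⁴ = S/(4σ).
T⁴ = 1.00·61.2/(4·5.67×10⁻⁸) = 2.698×10⁸ K⁴.
T = (2.698×10⁸)^(1/4).

T ≈ 128 K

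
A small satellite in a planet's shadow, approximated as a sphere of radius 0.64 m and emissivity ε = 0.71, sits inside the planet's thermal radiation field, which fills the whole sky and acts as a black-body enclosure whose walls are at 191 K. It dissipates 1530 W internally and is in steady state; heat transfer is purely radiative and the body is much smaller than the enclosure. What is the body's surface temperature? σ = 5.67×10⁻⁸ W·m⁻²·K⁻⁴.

For a small grey body in a large enclosure, net radiated power = εσA(T⁴ − T_w⁴).
Steady state: P = εσA(T⁴ − T_w⁴) with A = 4πr² = 5.147 m².
T⁴ = P/(εσA) + T_w⁴ = 1530/(0.71·5.67×10⁻⁸·5.147) + (191)⁴
    = 7.384×10⁹ + 1.331×10⁹ = 8.715×10⁹ K⁴.

T ≈ 306 K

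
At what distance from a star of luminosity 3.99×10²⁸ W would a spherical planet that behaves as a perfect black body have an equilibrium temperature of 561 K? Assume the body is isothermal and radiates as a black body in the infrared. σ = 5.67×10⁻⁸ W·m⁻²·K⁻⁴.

For an isothermal black-emitting sphere, (1−a)S·πr² = σ·4πr²·T⁴ ⇒ S = 4σT⁴/(1−a).
S = 4·5.67×10⁻⁸·(561)⁴/1.00 = 22460 W/m².
Flux falls as S = L/(4πd²), so d = √(L/(4πS)) = √(3.99×10²⁸/(4π·22460)).

d ≈ 3.76×10¹¹ m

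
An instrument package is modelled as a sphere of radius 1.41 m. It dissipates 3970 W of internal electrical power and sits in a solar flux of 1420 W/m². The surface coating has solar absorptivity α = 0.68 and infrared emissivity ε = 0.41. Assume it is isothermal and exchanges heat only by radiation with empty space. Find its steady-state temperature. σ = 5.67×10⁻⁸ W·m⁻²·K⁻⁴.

T ≈ 362 K

At steady state, absorbed solar power + internal power = radiated power.
Absorbed: α·S·A_cross = 0.68·1420·6.246 = 6031 W (cross-section πr²).
Total input = 6031 + 3970 = 10000 W.
Radiated: εσ·A_surf·T⁴ with A_surf = 4πr² = 24.98 m².
T⁴ = 10000/(0.41·5.67×10⁻⁸·24.98) = 1.722×10¹⁰ K⁴.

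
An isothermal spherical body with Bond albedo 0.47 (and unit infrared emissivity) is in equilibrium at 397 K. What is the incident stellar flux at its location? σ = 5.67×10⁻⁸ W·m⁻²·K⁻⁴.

S ≈ 10600 W/m²

(1−a)S·πr² = σ·4πr²·T⁴ ⇒ S = 4σT⁴/(1−a).
S = 4·5.67×10⁻⁸·2.484×10¹⁰/0.530.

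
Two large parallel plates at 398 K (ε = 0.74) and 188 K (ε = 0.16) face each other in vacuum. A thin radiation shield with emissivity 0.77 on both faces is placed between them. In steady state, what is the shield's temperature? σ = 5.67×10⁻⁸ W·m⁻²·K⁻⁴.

In steady state the net flux on the hot side equals that on the cold side.
σ(T₁⁴−T_s⁴)/D₁ = σ(T_s⁴−T₂⁴)/D₂, with D₁ = 1/ε₁+1/ε_s−1 = 1.650, D₂ = 1/ε_s+1/ε₂−1 = 6.549.
Solve for T_s⁴: T_s⁴ = (D₂·T₁⁴ + D₁·T₂⁴)/(D₁+D₂) = 2.029×10¹⁰ K⁴.

T_s ≈ 377 K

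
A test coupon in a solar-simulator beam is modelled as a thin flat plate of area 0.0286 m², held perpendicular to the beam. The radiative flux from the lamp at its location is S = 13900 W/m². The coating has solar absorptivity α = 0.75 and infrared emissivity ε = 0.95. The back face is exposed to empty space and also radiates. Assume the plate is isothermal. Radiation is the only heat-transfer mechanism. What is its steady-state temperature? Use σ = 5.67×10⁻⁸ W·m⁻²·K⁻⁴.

T ≈ 558 K

At equilibrium, absorbed power = emitted power.
Absorbing cross-section = A = 0.02860 m²; emitting surface = 2A = 0.05720 m² (ratio 2).
αS·A_cross = εσ·A_surf·T⁴  ⇒  T⁴ = αS/(ε·2σ).
T⁴ = 0.750·13900/(0.95·2·5.67×10⁻⁸) = 9.677×10¹⁰ K⁴.
T = (9.677×10¹⁰)^(1/4).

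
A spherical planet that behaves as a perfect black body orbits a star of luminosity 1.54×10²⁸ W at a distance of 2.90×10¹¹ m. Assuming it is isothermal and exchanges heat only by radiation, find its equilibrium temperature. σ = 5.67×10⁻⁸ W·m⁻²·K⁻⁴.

T ≈ 503 K

First find the stellar flux at distance d: S = L/(4πd²) = 1.54×10²⁸/(4π·(2.90×10¹¹)²) = 14570 W/m².
For an isothermal sphere, absorbed (1−a)S·πr² = emitted σ·4πr²·T⁴, so T⁴ = (1−a)S/(4σ).
T⁴ = 1.00·14570/(4·5.67×10⁻⁸) = 6.425×10¹⁰ K⁴.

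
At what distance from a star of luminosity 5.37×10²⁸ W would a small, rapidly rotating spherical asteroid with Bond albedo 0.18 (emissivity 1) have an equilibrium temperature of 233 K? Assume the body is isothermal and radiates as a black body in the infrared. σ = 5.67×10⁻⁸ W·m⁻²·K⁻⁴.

For an isothermal black-emitting sphere, (1−a)S·πr² = σ·4πr²·T⁴ ⇒ S = 4σT⁴/(1−a).
S = 4·5.67×10⁻⁸·(233)⁴/0.820 = 815.2 W/m².
Flux falls as S = L/(4πd²), so d = √(L/(4πS)) = √(5.37×10²⁸/(4π·815.2)).

d ≈ 2.29×10¹² m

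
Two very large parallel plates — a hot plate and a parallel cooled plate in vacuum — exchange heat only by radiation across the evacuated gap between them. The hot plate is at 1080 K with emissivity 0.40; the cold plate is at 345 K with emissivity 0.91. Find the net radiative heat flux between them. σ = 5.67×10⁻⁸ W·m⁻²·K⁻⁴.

q ≈ 29400 W/m²

For two infinite grey parallel plates, q = σ(T₁⁴ − T₂⁴)/(1/ε₁ + 1/ε₂ − 1).
T₁⁴ − T₂⁴ = 1.360×10¹² − 1.417×10¹⁰ = 1.346×10¹² K⁴.
1/ε₁ + 1/ε₂ − 1 = 2.500 + 1.099 − 1 = 2.599.
q = 5.67×10⁻⁸ × 1.346×10¹² / 2.599.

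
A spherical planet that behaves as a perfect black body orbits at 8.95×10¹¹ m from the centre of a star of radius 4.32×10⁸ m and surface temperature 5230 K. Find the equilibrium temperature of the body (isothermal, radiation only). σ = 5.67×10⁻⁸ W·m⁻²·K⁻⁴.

The star's surface emits σT_*⁴; at distance d the flux is S = σT_*⁴(R_*/d)².
S = 5.67×10⁻⁸·(5230)⁴·(4.32×10⁸/8.95×10¹¹)² = 9.884 W/m².
For an isothermal sphere T⁴ = (1−a)S/(4σ) = 4.358×10⁷ K⁴.

T ≈ 81.2 K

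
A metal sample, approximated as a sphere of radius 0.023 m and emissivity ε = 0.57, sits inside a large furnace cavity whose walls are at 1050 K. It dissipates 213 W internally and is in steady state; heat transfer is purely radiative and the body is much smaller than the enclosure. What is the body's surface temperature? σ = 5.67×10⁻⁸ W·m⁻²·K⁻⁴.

T ≈ 1220 K

For a small grey body in a large enclosure, net radiated power = εσA(T⁴ − T_w⁴).
Steady state: P = εσA(T⁴ − T_w⁴) with A = 4πr² = 0.006648 m².
T⁴ = P/(εσA) + T_w⁴ = 213/(0.57·5.67×10⁻⁸·0.006648) + (1050)⁴
    = 9.914×10¹¹ + 1.216×10¹² = 2.207×10¹² K⁴.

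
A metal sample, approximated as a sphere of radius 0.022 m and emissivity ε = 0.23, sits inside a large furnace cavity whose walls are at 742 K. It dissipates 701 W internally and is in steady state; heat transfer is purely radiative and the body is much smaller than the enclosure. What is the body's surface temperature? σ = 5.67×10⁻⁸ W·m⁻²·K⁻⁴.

T ≈ 1740 K

For a small grey body in a large enclosure, net radiated power = εσA(T⁴ − T_w⁴).
Steady state: P = εσA(T⁴ − T_w⁴) with A = 4πr² = 0.006082 m².
T⁴ = P/(εσA) + T_w⁴ = 701/(0.23·5.67×10⁻⁸·0.006082) + (742)⁴
    = 8.838×10¹² + 3.031×10¹¹ = 9.141×10¹² K⁴.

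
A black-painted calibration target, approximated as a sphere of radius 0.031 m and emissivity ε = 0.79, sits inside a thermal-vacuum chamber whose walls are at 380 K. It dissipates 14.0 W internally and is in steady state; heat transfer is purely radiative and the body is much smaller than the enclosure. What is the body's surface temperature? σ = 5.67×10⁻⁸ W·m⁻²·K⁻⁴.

T ≈ 465 K

For a small grey body in a large enclosure, net radiated power = εσA(T⁴ − T_w⁴).
Steady state: P = εσA(T⁴ − T_w⁴) with A = 4πr² = 0.01208 m².
T⁴ = P/(εσA) + T_w⁴ = 14.0/(0.79·5.67×10⁻⁸·0.01208) + (380)⁴
    = 2.588×10¹⁰ + 2.085×10¹⁰ = 4.673×10¹⁰ K⁴.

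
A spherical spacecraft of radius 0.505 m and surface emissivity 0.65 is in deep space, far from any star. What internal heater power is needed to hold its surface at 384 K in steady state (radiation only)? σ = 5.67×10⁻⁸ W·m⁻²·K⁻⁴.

P = εσ·4πr²·T⁴.
4πr² = 3.205 m²; T⁴ = 2.174×10¹⁰ K⁴.
P = 0.65·5.67×10⁻⁸·3.205·2.174×10¹⁰.

P ≈ 2570 W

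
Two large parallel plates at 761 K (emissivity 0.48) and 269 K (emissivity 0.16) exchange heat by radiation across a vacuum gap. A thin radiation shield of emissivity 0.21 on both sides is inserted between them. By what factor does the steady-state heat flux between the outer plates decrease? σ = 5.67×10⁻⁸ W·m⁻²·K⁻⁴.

Without shield: q₀ = σΔ(T⁴)/(1/ε₁+1/ε₂−1) with denominator 7.333.
With shield the two gaps are in series; the resistances add: (1/ε₁+1/ε_s−1)+(1/ε_s+1/ε₂−1) = 5.845+10.01 = 15.86.
Heat-flux ratio q₀/q = 15.86/7.333.

factor ≈ 2.16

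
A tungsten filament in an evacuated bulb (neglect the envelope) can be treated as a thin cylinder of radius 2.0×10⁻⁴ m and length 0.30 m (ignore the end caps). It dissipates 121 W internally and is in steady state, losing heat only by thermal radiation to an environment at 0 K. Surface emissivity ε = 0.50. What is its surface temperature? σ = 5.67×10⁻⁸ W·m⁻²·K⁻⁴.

Steady state: internal power = radiated power, P = εσA T⁴.
Radiating area A = 2πrL = 3.770×10⁻⁴ m².
T⁴ = P/(εσA) = 121/(0.50·5.67×10⁻⁸·3.770×10⁻⁴) = 1.132×10¹³ K⁴.
T = (1.132×10¹³)^(1/4).

T ≈ 1830 K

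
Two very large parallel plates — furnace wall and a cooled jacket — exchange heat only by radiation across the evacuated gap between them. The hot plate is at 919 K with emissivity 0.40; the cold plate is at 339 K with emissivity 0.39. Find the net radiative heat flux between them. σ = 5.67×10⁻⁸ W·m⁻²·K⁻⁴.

q ≈ 9770 W/m²

For two infinite grey parallel plates, q = σ(T₁⁴ − T₂⁴)/(1/ε₁ + 1/ε₂ − 1).
T₁⁴ − T₂⁴ = 7.133×10¹¹ − 1.321×10¹⁰ = 7.001×10¹¹ K⁴.
1/ε₁ + 1/ε₂ − 1 = 2.500 + 2.564 − 1 = 4.064.
q = 5.67×10⁻⁸ × 7.001×10¹¹ / 4.064.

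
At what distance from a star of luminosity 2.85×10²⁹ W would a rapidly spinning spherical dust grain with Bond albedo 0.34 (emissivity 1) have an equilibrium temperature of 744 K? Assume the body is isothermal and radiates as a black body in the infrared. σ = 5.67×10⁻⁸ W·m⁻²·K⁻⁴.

For an isothermal black-emitting sphere, (1−a)S·πr² = σ·4πr²·T⁴ ⇒ S = 4σT⁴/(1−a).
S = 4·5.67×10⁻⁸·(744)⁴/0.660 = 1.053×10⁵ W/m².
Flux falls as S = L/(4πd²), so d = √(L/(4πS)) = √(2.85×10²⁹/(4π·1.053×10⁵)).

d ≈ 4.64×10¹¹ m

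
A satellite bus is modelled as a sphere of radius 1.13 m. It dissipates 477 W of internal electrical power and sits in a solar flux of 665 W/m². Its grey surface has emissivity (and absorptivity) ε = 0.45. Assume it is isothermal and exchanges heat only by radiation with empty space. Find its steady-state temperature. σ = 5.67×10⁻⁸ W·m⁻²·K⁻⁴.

T ≈ 253 K

At steady state, absorbed solar power + internal power = radiated power.
Absorbed: α·S·A_cross = 0.45·665·4.011 = 1200 W (cross-section πr²).
Total input = 1200 + 477 = 1677 W.
Radiated: εσ·A_surf·T⁴ with A_surf = 4πr² = 16.05 m².
T⁴ = 1677/(0.45·5.67×10⁻⁸·16.05) = 4.097×10⁹ K⁴.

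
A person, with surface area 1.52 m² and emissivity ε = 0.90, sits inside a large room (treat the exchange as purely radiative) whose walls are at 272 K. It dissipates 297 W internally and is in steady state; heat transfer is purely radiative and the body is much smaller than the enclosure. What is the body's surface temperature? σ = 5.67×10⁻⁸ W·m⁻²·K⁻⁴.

T ≈ 311 K

For a small grey body in a large enclosure, net radiated power = εσA(T⁴ − T_w⁴).
Steady state: P = εσA(T⁴ − T_w⁴) with A = 1.52 m².
T⁴ = P/(εσA) + T_w⁴ = 297/(0.90·5.67×10⁻⁸·1.520) + (272)⁴
    = 3.829×10⁹ + 5.474×10⁹ = 9.303×10⁹ K⁴.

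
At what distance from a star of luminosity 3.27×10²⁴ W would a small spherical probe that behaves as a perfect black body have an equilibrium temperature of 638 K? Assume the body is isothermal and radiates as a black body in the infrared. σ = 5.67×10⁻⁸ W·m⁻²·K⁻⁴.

For an isothermal black-emitting sphere, (1−a)S·πr² = σ·4πr²·T⁴ ⇒ S = 4σT⁴/(1−a).
S = 4·5.67×10⁻⁸·(638)⁴/1.00 = 37580 W/m².
Flux falls as S = L/(4πd²), so d = √(L/(4πS)) = √(3.27×10²⁴/(4π·37580)).

d ≈ 2.63×10⁹ m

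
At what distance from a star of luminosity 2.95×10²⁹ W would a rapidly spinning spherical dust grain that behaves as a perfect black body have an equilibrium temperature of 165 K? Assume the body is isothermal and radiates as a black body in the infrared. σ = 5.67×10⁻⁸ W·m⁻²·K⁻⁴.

d ≈ 1.18×10¹³ m

For an isothermal black-emitting sphere, (1−a)S·πr² = σ·4πr²·T⁴ ⇒ S = 4σT⁴/(1−a).
S = 4·5.67×10⁻⁸·(165)⁴/1.00 = 168.1 W/m².
Flux falls as S = L/(4πd²), so d = √(L/(4πS)) = √(2.95×10²⁹/(4π·168.1)).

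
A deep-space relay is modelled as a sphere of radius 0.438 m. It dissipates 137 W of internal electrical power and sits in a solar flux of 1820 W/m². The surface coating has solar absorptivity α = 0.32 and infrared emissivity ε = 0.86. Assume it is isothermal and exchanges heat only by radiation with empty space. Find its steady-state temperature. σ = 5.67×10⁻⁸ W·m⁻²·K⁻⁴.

At steady state, absorbed solar power + internal power = radiated power.
Absorbed: α·S·A_cross = 0.32·1820·0.6027 = 351.0 W (cross-section πr²).
Total input = 351.0 + 137 = 488.0 W.
Radiated: εσ·A_surf·T⁴ with A_surf = 4πr² = 2.411 m².
T⁴ = 488.0/(0.86·5.67×10⁻⁸·2.411) = 4.151×10⁹ K⁴.

T ≈ 254 K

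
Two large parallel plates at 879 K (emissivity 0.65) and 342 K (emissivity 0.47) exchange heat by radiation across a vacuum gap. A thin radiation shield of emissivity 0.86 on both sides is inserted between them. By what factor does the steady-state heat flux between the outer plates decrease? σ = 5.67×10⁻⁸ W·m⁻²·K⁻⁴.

Without shield: q₀ = σΔ(T⁴)/(1/ε₁+1/ε₂−1) with denominator 2.666.
With shield the two gaps are in series; the resistances add: (1/ε₁+1/ε_s−1)+(1/ε_s+1/ε₂−1) = 1.701+2.290 = 3.992.
Heat-flux ratio q₀/q = 3.992/2.666.

factor ≈ 1.50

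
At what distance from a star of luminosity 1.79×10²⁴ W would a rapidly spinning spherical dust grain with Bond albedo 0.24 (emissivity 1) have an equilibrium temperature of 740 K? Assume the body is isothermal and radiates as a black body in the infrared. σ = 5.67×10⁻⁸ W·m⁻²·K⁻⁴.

For an isothermal black-emitting sphere, (1−a)S·πr² = σ·4πr²·T⁴ ⇒ S = 4σT⁴/(1−a).
S = 4·5.67×10⁻⁸·(740)⁴/0.760 = 89490 W/m².
Flux falls as S = L/(4πd²), so d = √(L/(4πS)) = √(1.79×10²⁴/(4π·89490)).

d ≈ 1.26×10⁹ m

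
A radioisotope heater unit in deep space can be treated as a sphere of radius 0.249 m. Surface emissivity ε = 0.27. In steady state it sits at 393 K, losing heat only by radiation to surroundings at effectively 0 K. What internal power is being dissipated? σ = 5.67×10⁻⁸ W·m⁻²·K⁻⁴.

P ≈ 285 W

Steady state: P = εσA T⁴.
A = 4πr² = 0.7791 m²; T⁴ = (393)⁴ = 2.385×10¹⁰ K⁴.
P = 0.27 × 5.67×10⁻⁸ × 0.7791 × 2.385×10¹⁰.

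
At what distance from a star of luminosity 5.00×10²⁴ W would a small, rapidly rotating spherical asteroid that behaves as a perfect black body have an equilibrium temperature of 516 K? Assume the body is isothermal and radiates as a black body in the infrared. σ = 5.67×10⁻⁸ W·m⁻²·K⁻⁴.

d ≈ 4.97×10⁹ m

For an isothermal black-emitting sphere, (1−a)S·πr² = σ·4πr²·T⁴ ⇒ S = 4σT⁴/(1−a).
S = 4·5.67×10⁻⁸·(516)⁴/1.00 = 16080 W/m².
Flux falls as S = L/(4πd²), so d = √(L/(4πS)) = √(5.00×10²⁴/(4π·16080)).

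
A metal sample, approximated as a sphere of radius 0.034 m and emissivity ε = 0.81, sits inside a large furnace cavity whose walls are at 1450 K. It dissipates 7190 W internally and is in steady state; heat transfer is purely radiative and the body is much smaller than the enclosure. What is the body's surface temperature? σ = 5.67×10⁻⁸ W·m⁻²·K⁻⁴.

T ≈ 1970 K

For a small grey body in a large enclosure, net radiated power = εσA(T⁴ − T_w⁴).
Steady state: P = εσA(T⁴ − T_w⁴) with A = 4πr² = 0.01453 m².
T⁴ = P/(εσA) + T_w⁴ = 7190/(0.81·5.67×10⁻⁸·0.01453) + (1450)⁴
    = 1.078×10¹³ + 4.421×10¹² = 1.520×10¹³ K⁴.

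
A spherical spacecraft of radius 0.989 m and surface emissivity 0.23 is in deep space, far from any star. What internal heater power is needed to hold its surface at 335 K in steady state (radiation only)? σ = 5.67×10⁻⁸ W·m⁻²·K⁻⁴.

P = εσ·4πr²·T⁴.
4πr² = 12.29 m²; T⁴ = 1.259×10¹⁰ K⁴.
P = 0.23·5.67×10⁻⁸·12.29·1.259×10¹⁰.

P ≈ 2020 W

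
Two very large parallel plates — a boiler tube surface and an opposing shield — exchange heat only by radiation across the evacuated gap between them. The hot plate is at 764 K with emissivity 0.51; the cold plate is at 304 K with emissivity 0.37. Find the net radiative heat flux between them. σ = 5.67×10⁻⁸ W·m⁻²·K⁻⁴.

For two infinite grey parallel plates, q = σ(T₁⁴ − T₂⁴)/(1/ε₁ + 1/ε₂ − 1).
T₁⁴ − T₂⁴ = 3.407×10¹¹ − 8.541×10⁹ = 3.322×10¹¹ K⁴.
1/ε₁ + 1/ε₂ − 1 = 1.961 + 2.703 − 1 = 3.663.
q = 5.67×10⁻⁸ × 3.322×10¹¹ / 3.663.

q ≈ 5140 W/m²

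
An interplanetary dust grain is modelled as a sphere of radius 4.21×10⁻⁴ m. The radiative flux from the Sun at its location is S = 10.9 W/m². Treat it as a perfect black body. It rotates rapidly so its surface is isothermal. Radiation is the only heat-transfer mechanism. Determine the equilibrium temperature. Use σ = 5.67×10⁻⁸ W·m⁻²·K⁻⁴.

T ≈ 83.3 K

At equilibrium, absorbed power = emitted power.
Absorbing cross-section = πr² = 5.568×10⁻⁷ m²; emitting surface = 4πr² = 2.227×10⁻⁶ m² (ratio 4).
S·A_cross = εσ·A_surf·T⁴  ⇒  T⁴ = S/(4σ).
T⁴ = 1.00·10.9/(4·5.67×10⁻⁸) = 4.806×10⁷ K⁴.
T = (4.806×10⁷)^(1/4).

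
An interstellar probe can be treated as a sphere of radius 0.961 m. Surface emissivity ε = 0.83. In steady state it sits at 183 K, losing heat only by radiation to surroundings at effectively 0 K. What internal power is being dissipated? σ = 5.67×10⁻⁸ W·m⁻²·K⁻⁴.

Steady state: P = εσA T⁴.
A = 4πr² = 11.61 m²; T⁴ = (183)⁴ = 1.122×10⁹ K⁴.
P = 0.83 × 5.67×10⁻⁸ × 11.61 × 1.122×10⁹.

P ≈ 613 W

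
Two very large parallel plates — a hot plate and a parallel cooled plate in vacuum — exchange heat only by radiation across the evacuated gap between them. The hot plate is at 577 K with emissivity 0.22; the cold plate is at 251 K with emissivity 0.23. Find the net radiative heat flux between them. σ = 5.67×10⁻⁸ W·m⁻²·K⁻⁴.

q ≈ 768 W/m²

For two infinite grey parallel plates, q = σ(T₁⁴ − T₂⁴)/(1/ε₁ + 1/ε₂ − 1).
T₁⁴ − T₂⁴ = 1.108×10¹¹ − 3.969×10⁹ = 1.069×10¹¹ K⁴.
1/ε₁ + 1/ε₂ − 1 = 4.545 + 4.348 − 1 = 7.893.
q = 5.67×10⁻⁸ × 1.069×10¹¹ / 7.893.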